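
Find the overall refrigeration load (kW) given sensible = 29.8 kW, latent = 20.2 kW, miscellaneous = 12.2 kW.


Q_total = Q_s + Q_l + Q_misc
Q_total = 29.8 + 20.2 + 12.2
Q_total = 62.2 kW

62.2


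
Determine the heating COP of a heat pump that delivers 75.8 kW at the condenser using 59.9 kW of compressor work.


COP_hp = Q_cond / W
COP_hp = 75.8 / 59.9
COP_hp = 1.265

1.265


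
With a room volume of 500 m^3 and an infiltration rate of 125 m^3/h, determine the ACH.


ACH = flow / volume
ACH = 125 / 500
ACH = 0.25

0.25


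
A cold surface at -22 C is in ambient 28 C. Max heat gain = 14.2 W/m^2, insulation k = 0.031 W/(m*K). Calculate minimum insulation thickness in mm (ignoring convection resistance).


dT = 28 - (-22) = 50 K
thickness = k * dT / q_max * 1000
thickness = 0.031 * 50 / 14.2 * 1000
thickness = 109.2 mm

109.2


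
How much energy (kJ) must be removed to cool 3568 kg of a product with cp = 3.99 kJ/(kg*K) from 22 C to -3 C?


dT = 22 - (-3) = 25 K
Q = m * cp * dT = 3568 * 3.99 * 25
Q = 355908 kJ

355908


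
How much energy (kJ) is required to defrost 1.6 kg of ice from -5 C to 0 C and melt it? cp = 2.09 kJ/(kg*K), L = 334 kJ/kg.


Sensible heat = cp * dT = 2.09 * 5 = 10.45 kJ/kg
Total per kg = 10.45 + 334 = 344.45 kJ/kg
Q = m * total = 1.6 * 344.45
Q = 551.1 kJ

551.1


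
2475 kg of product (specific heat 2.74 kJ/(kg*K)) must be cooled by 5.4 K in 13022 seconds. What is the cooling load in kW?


Q = m * cp * dT / t
Q = 2475 * 2.74 * 5.4 / 13022
Q = 2.812 kW

2.812


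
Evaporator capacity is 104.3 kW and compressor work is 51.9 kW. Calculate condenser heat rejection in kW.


Q_cond = Q_evap + W
Q_cond = 104.3 + 51.9
Q_cond = 156.2 kW

156.2


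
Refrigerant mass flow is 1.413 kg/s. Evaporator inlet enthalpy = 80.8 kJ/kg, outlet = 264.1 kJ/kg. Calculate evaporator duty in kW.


dh = 264.1 - 80.8 = 183.3 kJ/kg
Q_evap = m_dot * dh = 1.413 * 183.3
Q_evap = 259.0 kW

259.0


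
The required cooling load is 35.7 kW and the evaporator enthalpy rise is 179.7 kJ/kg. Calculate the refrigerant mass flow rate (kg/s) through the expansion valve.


m_dot = Q / dh
m_dot = 35.7 / 179.7
m_dot = 0.1987 kg/s

0.1987


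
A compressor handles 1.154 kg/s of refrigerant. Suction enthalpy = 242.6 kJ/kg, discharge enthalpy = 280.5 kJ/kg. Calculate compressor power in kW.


dh = 280.5 - 242.6 = 37.9 kJ/kg
W = m_dot * dh = 1.154 * 37.9 = 43.74 kW

43.74


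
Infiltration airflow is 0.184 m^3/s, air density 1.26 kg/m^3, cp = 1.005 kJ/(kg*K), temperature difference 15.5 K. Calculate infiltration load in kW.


Q = V_dot * rho * cp * dT
Q = 0.184 * 1.26 * 1.005 * 15.5
Q = 3.611 kW

3.611


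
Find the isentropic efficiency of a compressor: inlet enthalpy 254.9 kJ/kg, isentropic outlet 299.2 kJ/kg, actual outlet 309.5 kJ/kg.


dh_ideal = 299.2 - 254.9 = 44.3 kJ/kg
dh_actual = 309.5 - 254.9 = 54.6 kJ/kg
eta_s = dh_ideal / dh_actual = 44.3 / 54.6
eta_s = 0.8114

0.8114


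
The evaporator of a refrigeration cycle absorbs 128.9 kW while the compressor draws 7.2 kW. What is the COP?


COP = Q_evap / W
COP = 128.9 / 7.2
COP = 17.903

17.903


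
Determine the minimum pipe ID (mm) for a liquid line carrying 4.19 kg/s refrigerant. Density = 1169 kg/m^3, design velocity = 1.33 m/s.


A = m_dot / (rho * v) = 4.19 / (1169 * 1.33) = 0.002694932369 m^2
d = sqrt(4*A/pi) * 1000
d = 58.6 mm

58.6


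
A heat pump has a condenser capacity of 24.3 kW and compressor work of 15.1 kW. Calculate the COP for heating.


COP_hp = Q_cond / W
COP_hp = 24.3 / 15.1
COP_hp = 1.609

1.609


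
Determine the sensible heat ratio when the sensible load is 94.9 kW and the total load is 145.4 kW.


SHR = Q_sensible / Q_total
SHR = 94.9 / 145.4
SHR = 0.653

0.653


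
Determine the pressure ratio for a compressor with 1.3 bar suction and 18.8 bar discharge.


PR = P_high / P_low
PR = 18.8 / 1.3
PR = 14.462

14.462


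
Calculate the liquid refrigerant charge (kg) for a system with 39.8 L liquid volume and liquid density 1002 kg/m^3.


Charge = V * rho / 1000
Charge = 39.8 * 1002 / 1000
Charge = 39.88 kg

39.88


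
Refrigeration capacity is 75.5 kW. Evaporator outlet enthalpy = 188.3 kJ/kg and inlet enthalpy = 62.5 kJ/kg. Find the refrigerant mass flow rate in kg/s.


dh = 188.3 - 62.5 = 125.8 kJ/kg
m_dot = Q / dh = 75.5 / 125.8 = 0.6002 kg/s

0.6002


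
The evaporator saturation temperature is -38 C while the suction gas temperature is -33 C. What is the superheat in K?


Superheat = T_suction - T_evap
Superheat = -33 - (-38)
Superheat = 5 K

5


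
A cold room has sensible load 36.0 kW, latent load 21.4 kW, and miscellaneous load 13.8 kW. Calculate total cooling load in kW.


Q_total = Q_s + Q_l + Q_misc
Q_total = 36.0 + 21.4 + 13.8
Q_total = 71.2 kW

71.2


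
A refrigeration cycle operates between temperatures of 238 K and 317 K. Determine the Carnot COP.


dT = 317 - 238 = 79 K
COP_carnot = T_cold / dT = 238 / 79
COP_carnot = 3.013

3.013


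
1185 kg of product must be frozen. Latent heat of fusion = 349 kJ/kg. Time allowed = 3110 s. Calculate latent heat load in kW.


Q_lat = m * h_fg / t
Q_lat = 1185 * 349 / 3110
Q_lat = 132.98 kW

132.98


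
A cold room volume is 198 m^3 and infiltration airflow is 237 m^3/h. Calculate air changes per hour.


ACH = flow / volume
ACH = 237 / 198
ACH = 1.197

1.197


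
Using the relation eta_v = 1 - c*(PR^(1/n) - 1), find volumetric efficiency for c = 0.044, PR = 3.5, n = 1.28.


PR^(1/n) = 3.5^(1/1.28) = 2.66105076
eta_v = 1 - 0.044 * (2.66105076 - 1)
eta_v = 0.9269

0.9269


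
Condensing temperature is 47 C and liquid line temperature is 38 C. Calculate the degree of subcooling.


Subcooling = T_cond - T_liquid
Subcooling = 47 - 38
Subcooling = 9 K

9


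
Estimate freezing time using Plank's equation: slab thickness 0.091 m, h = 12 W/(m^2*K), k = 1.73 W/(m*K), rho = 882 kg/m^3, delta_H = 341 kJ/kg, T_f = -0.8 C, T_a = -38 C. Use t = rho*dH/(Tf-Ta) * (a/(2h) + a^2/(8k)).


dT = -0.8 - (-38) = 37.2 K
term1 = a/(2h) = 0.091/(2*12) = 0.003791666667
term2 = a^2/(8k) = 0.091^2/(8*1.73) = 0.0005983381503
t = rho*dH*1000/dT * (term1 + term2)
t = 882*341*1000/37.2 * (0.003791666667 + 0.0005983381503)
t = 35493 s

35493


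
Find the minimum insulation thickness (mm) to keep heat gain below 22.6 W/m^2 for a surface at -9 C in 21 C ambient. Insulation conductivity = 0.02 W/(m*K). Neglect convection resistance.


dT = 21 - (-9) = 30 K
thickness = k * dT / q_max * 1000
thickness = 0.02 * 30 / 22.6 * 1000
thickness = 26.5 mm

26.5


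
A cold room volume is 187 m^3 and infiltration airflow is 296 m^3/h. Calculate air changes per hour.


ACH = flow / volume
ACH = 296 / 187
ACH = 1.583

1.583


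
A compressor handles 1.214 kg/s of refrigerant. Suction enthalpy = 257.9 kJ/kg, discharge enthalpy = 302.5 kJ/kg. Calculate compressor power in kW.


dh = 302.5 - 257.9 = 44.6 kJ/kg
W = m_dot * dh = 1.214 * 44.6 = 54.14 kW

54.14


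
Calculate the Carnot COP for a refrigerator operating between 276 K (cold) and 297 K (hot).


dT = 297 - 276 = 21 K
COP_carnot = T_cold / dT = 276 / 21
COP_carnot = 13.143

13.143


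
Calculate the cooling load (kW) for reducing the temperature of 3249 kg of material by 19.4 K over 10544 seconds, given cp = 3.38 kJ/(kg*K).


Q = m * cp * dT / t
Q = 3249 * 3.38 * 19.4 / 10544
Q = 20.205 kW

20.205


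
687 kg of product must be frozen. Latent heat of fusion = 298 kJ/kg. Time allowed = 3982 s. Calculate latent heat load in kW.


Q_lat = m * h_fg / t
Q_lat = 687 * 298 / 3982
Q_lat = 51.41 kW

51.41


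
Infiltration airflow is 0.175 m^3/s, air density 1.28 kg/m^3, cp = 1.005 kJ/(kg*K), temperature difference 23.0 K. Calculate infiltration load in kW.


Q = V_dot * rho * cp * dT
Q = 0.175 * 1.28 * 1.005 * 23.0
Q = 5.178 kW

5.178


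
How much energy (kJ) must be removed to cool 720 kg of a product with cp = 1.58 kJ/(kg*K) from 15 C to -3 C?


dT = 15 - (-3) = 18 K
Q = m * cp * dT = 720 * 1.58 * 18
Q = 20477 kJ

20477


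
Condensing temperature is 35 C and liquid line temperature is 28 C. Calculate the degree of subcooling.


Subcooling = T_cond - T_liquid
Subcooling = 35 - 28
Subcooling = 7 K

7


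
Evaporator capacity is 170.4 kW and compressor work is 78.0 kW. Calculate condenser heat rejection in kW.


Q_cond = Q_evap + W
Q_cond = 170.4 + 78.0
Q_cond = 248.4 kW

248.4


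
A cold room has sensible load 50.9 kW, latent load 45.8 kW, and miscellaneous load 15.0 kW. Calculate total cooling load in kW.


Q_total = Q_s + Q_l + Q_misc
Q_total = 50.9 + 45.8 + 15.0
Q_total = 111.7 kW

111.7


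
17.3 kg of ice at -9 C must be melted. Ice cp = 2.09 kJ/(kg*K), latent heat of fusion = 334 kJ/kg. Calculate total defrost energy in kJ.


Sensible heat = cp * dT = 2.09 * 9 = 18.81 kJ/kg
Total per kg = 18.81 + 334 = 352.81 kJ/kg
Q = m * total = 17.3 * 352.81
Q = 6103.6 kJ

6103.6


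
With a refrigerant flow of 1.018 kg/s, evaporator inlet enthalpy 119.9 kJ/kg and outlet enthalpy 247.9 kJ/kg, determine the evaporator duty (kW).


dh = 247.9 - 119.9 = 128.0 kJ/kg
Q_evap = m_dot * dh = 1.018 * 128.0
Q_evap = 130.3 kW

130.3


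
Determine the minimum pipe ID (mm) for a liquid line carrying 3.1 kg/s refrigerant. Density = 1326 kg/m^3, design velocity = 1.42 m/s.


A = m_dot / (rho * v) = 3.1 / (1326 * 1.42) = 0.001646379028 m^2
d = sqrt(4*A/pi) * 1000
d = 45.8 mm

45.8


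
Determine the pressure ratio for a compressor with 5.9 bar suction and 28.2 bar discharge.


PR = P_high / P_low
PR = 28.2 / 5.9
PR = 4.78

4.78


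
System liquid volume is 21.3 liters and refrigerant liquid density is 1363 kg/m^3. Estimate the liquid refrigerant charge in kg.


Charge = V * rho / 1000
Charge = 21.3 * 1363 / 1000
Charge = 29.03 kg

29.03


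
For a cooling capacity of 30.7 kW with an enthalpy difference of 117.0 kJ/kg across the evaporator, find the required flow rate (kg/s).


m_dot = Q / dh
m_dot = 30.7 / 117.0
m_dot = 0.2624 kg/s

0.2624


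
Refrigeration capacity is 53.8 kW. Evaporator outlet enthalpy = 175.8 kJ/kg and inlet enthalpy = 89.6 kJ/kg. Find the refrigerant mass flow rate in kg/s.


dh = 175.8 - 89.6 = 86.2 kJ/kg
m_dot = Q / dh = 53.8 / 86.2 = 0.6241 kg/s

0.6241


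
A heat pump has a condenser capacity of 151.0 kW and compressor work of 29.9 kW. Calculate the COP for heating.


COP_hp = Q_cond / W
COP_hp = 151.0 / 29.9
COP_hp = 5.05

5.05


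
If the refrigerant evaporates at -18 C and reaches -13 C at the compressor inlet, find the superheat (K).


Superheat = T_suction - T_evap
Superheat = -13 - (-18)
Superheat = 5 K

5


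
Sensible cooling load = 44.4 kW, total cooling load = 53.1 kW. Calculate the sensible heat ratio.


SHR = Q_sensible / Q_total
SHR = 44.4 / 53.1
SHR = 0.836

0.836


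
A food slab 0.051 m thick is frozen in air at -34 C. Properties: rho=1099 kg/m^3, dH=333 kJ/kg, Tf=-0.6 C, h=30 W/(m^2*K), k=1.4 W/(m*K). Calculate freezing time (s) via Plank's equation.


dT = -0.6 - (-34) = 33.4 K
term1 = a/(2h) = 0.051/(2*30) = 0.00085
term2 = a^2/(8k) = 0.051^2/(8*1.4) = 0.0002322321429
t = rho*dH*1000/dT * (term1 + term2)
t = 1099*333*1000/33.4 * (0.00085 + 0.0002322321429)
t = 11858 s

11858


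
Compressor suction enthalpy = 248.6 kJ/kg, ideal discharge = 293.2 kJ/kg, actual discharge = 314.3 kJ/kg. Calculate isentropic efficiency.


dh_ideal = 293.2 - 248.6 = 44.6 kJ/kg
dh_actual = 314.3 - 248.6 = 65.7 kJ/kg
eta_s = dh_ideal / dh_actual = 44.6 / 65.7
eta_s = 0.6788

0.6788


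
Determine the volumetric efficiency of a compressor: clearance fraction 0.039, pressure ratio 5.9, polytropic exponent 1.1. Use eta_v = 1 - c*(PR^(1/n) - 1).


PR^(1/n) = 5.9^(1/1.1) = 5.02081889
eta_v = 1 - 0.039 * (5.02081889 - 1)
eta_v = 0.8432

0.8432


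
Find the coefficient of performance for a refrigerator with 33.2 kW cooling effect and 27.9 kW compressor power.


COP = Q_evap / W
COP = 33.2 / 27.9
COP = 1.19

1.19


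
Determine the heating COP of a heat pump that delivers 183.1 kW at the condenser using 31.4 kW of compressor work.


COP_hp = Q_cond / W
COP_hp = 183.1 / 31.4
COP_hp = 5.831

5.831


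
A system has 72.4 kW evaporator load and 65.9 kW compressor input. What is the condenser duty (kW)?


Q_cond = Q_evap + W
Q_cond = 72.4 + 65.9
Q_cond = 138.3 kW

138.3


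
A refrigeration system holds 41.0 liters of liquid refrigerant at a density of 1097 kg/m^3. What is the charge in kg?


Charge = V * rho / 1000
Charge = 41.0 * 1097 / 1000
Charge = 44.98 kg

44.98


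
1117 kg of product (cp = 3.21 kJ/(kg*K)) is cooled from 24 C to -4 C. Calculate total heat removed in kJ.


dT = 24 - (-4) = 28 K
Q = m * cp * dT = 1117 * 3.21 * 28
Q = 100396 kJ

100396


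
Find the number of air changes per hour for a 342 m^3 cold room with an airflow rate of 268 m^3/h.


ACH = flow / volume
ACH = 268 / 342
ACH = 0.784

0.784


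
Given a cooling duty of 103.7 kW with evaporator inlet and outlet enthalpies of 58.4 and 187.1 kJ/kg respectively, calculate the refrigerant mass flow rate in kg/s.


dh = 187.1 - 58.4 = 128.7 kJ/kg
m_dot = Q / dh = 103.7 / 128.7 = 0.8057 kg/s

0.8057


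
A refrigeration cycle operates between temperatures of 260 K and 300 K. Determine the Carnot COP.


dT = 300 - 260 = 40 K
COP_carnot = T_cold / dT = 260 / 40
COP_carnot = 6.5

6.5


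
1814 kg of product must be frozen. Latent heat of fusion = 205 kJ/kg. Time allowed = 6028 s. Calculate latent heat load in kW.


Q_lat = m * h_fg / t
Q_lat = 1814 * 205 / 6028
Q_lat = 61.69 kW

61.69


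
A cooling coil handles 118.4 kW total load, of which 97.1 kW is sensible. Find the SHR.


SHR = Q_sensible / Q_total
SHR = 97.1 / 118.4
SHR = 0.82

0.82


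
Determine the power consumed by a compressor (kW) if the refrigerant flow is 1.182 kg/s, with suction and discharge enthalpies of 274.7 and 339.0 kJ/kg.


dh = 339.0 - 274.7 = 64.3 kJ/kg
W = m_dot * dh = 1.182 * 64.3 = 76.0 kW

76.0


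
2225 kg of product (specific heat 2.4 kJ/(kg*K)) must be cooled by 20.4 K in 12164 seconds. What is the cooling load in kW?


Q = m * cp * dT / t
Q = 2225 * 2.4 * 20.4 / 12164
Q = 8.956 kW

8.956


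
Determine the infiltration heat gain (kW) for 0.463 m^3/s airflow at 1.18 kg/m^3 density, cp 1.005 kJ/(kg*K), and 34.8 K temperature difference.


Q = V_dot * rho * cp * dT
Q = 0.463 * 1.18 * 1.005 * 34.8
Q = 19.108 kW

19.108


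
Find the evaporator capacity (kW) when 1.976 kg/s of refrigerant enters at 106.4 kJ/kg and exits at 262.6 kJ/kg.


dh = 262.6 - 106.4 = 156.2 kJ/kg
Q_evap = m_dot * dh = 1.976 * 156.2
Q_evap = 308.65 kW

308.65


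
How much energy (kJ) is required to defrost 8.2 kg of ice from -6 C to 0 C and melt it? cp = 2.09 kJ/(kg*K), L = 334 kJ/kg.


Sensible heat = cp * dT = 2.09 * 6 = 12.54 kJ/kg
Total per kg = 12.54 + 334 = 346.54 kJ/kg
Q = m * total = 8.2 * 346.54
Q = 2841.6 kJ

2841.6


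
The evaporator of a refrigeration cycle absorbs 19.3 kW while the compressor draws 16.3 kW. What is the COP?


COP = Q_evap / W
COP = 19.3 / 16.3
COP = 1.184

1.184


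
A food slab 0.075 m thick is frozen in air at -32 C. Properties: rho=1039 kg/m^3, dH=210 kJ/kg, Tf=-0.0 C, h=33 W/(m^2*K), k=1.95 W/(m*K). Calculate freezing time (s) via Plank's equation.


dT = -0.0 - (-32) = 32.0 K
term1 = a/(2h) = 0.075/(2*33) = 0.001136363636
term2 = a^2/(8k) = 0.075^2/(8*1.95) = 0.0003605769231
t = rho*dH*1000/dT * (term1 + term2)
t = 1039*210*1000/32.0 * (0.001136363636 + 0.0003605769231)
t = 10207 s

10207


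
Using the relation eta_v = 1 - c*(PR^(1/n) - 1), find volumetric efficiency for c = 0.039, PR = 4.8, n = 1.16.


PR^(1/n) = 4.8^(1/1.16) = 3.86613423
eta_v = 1 - 0.039 * (3.86613423 - 1)
eta_v = 0.8882

0.8882


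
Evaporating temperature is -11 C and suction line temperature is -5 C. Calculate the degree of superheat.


Superheat = T_suction - T_evap
Superheat = -5 - (-11)
Superheat = 6 K

6


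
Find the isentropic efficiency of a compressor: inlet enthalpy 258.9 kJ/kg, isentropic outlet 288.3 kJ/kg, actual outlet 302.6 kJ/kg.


dh_ideal = 288.3 - 258.9 = 29.4 kJ/kg
dh_actual = 302.6 - 258.9 = 43.7 kJ/kg
eta_s = dh_ideal / dh_actual = 29.4 / 43.7
eta_s = 0.6728

0.6728


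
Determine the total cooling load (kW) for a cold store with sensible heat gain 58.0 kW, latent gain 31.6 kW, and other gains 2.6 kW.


Q_total = Q_s + Q_l + Q_misc
Q_total = 58.0 + 31.6 + 2.6
Q_total = 92.2 kW

92.2


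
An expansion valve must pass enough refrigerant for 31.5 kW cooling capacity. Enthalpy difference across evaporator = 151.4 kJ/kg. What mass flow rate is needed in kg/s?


m_dot = Q / dh
m_dot = 31.5 / 151.4
m_dot = 0.2081 kg/s

0.2081


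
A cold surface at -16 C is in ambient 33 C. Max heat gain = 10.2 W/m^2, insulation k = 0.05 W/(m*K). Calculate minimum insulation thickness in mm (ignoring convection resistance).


dT = 33 - (-16) = 49 K
thickness = k * dT / q_max * 1000
thickness = 0.05 * 49 / 10.2 * 1000
thickness = 240.2 mm

240.2


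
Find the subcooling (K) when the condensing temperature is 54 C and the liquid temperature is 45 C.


Subcooling = T_cond - T_liquid
Subcooling = 54 - 45
Subcooling = 9 K

9


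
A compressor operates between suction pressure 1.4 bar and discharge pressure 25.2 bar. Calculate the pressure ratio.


PR = P_high / P_low
PR = 25.2 / 1.4
PR = 18.0

18.0


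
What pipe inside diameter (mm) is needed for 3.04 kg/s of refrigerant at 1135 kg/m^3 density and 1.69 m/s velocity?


A = m_dot / (rho * v) = 3.04 / (1135 * 1.69) = 0.001584860412 m^2
d = sqrt(4*A/pi) * 1000
d = 44.9 mm

44.9


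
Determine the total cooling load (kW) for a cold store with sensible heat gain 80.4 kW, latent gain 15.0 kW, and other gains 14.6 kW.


Q_total = Q_s + Q_l + Q_misc
Q_total = 80.4 + 15.0 + 14.6
Q_total = 110.0 kW

110.0


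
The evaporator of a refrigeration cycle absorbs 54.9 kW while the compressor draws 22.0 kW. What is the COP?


COP = Q_evap / W
COP = 54.9 / 22.0
COP = 2.495

2.495


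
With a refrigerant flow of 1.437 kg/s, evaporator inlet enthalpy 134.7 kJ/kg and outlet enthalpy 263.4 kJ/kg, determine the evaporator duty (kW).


dh = 263.4 - 134.7 = 128.7 kJ/kg
Q_evap = m_dot * dh = 1.437 * 128.7
Q_evap = 184.94 kW

184.94


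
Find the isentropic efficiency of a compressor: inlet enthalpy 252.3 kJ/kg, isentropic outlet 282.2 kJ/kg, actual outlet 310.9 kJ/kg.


dh_ideal = 282.2 - 252.3 = 29.9 kJ/kg
dh_actual = 310.9 - 252.3 = 58.6 kJ/kg
eta_s = dh_ideal / dh_actual = 29.9 / 58.6
eta_s = 0.5102

0.5102


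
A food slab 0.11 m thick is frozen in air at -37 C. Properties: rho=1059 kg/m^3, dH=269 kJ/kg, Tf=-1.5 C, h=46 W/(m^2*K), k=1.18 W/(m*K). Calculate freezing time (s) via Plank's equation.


dT = -1.5 - (-37) = 35.5 K
term1 = a/(2h) = 0.11/(2*46) = 0.001195652174
term2 = a^2/(8k) = 0.11^2/(8*1.18) = 0.001281779661
t = rho*dH*1000/dT * (term1 + term2)
t = 1059*269*1000/35.5 * (0.001195652174 + 0.001281779661)
t = 19880 s

19880


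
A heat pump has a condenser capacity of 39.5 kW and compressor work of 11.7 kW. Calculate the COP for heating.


COP_hp = Q_cond / W
COP_hp = 39.5 / 11.7
COP_hp = 3.376

3.376


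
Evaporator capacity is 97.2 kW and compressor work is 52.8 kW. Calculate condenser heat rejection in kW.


Q_cond = Q_evap + W
Q_cond = 97.2 + 52.8
Q_cond = 150.0 kW

150.0


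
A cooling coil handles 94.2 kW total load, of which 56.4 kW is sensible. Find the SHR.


SHR = Q_sensible / Q_total
SHR = 56.4 / 94.2
SHR = 0.599

0.599


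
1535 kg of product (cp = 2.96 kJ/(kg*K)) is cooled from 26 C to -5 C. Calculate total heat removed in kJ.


dT = 26 - (-5) = 31 K
Q = m * cp * dT = 1535 * 2.96 * 31
Q = 140852 kJ

140852


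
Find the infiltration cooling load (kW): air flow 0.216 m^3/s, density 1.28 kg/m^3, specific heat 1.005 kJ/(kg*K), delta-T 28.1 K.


Q = V_dot * rho * cp * dT
Q = 0.216 * 1.28 * 1.005 * 28.1
Q = 7.808 kW

7.808


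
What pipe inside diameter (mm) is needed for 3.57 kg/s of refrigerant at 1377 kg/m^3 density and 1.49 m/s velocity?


A = m_dot / (rho * v) = 3.57 / (1377 * 1.49) = 0.001739995029 m^2
d = sqrt(4*A/pi) * 1000
d = 47.1 mm

47.1


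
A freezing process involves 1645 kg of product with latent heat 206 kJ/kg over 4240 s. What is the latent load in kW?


Q_lat = m * h_fg / t
Q_lat = 1645 * 206 / 4240
Q_lat = 79.92 kW

79.92


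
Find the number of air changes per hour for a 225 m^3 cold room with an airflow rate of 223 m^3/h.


ACH = flow / volume
ACH = 223 / 225
ACH = 0.991

0.991


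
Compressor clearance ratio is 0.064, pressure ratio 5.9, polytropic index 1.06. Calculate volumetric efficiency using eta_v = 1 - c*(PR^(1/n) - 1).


PR^(1/n) = 5.9^(1/1.06) = 5.33603757
eta_v = 1 - 0.064 * (5.33603757 - 1)
eta_v = 0.7225

0.7225


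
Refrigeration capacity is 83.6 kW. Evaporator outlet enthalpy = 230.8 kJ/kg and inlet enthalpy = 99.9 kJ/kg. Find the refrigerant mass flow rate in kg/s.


dh = 230.8 - 99.9 = 130.9 kJ/kg
m_dot = Q / dh = 83.6 / 130.9 = 0.6387 kg/s

0.6387


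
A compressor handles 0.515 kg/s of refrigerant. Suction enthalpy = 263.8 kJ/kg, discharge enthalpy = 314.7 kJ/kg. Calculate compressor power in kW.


dh = 314.7 - 263.8 = 50.9 kJ/kg
W = m_dot * dh = 0.515 * 50.9 = 26.21 kW

26.21


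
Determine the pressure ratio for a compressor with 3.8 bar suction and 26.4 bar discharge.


PR = P_high / P_low
PR = 26.4 / 3.8
PR = 6.947

6.947


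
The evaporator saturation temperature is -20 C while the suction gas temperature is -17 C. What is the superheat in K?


Superheat = T_suction - T_evap
Superheat = -17 - (-20)
Superheat = 3 K

3


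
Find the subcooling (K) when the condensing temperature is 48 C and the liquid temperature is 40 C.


Subcooling = T_cond - T_liquid
Subcooling = 48 - 40
Subcooling = 8 K

8


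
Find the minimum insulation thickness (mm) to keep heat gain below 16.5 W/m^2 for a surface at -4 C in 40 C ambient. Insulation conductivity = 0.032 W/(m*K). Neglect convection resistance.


dT = 40 - (-4) = 44 K
thickness = k * dT / q_max * 1000
thickness = 0.032 * 44 / 16.5 * 1000
thickness = 85.3 mm

85.3


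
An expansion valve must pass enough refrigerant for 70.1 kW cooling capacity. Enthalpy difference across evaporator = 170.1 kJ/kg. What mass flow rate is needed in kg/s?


m_dot = Q / dh
m_dot = 70.1 / 170.1
m_dot = 0.4121 kg/s

0.4121


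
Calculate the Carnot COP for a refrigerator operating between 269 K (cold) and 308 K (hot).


dT = 308 - 269 = 39 K
COP_carnot = T_cold / dT = 269 / 39
COP_carnot = 6.897

6.897


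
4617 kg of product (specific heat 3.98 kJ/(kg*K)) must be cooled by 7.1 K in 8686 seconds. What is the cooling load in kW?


Q = m * cp * dT / t
Q = 4617 * 3.98 * 7.1 / 8686
Q = 15.02 kW

15.02


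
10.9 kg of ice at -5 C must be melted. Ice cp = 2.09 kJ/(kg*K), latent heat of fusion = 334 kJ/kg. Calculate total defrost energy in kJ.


Sensible heat = cp * dT = 2.09 * 5 = 10.45 kJ/kg
Total per kg = 10.45 + 334 = 344.45 kJ/kg
Q = m * total = 10.9 * 344.45
Q = 3754.5 kJ

3754.5


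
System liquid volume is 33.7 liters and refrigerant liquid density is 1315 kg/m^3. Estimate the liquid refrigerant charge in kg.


Charge = V * rho / 1000
Charge = 33.7 * 1315 / 1000
Charge = 44.32 kg

44.32


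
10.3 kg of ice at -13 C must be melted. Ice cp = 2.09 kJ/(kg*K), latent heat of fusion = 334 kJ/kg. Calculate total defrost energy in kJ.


Sensible heat = cp * dT = 2.09 * 13 = 27.17 kJ/kg
Total per kg = 27.17 + 334 = 361.17 kJ/kg
Q = m * total = 10.3 * 361.17
Q = 3720.1 kJ

3720.1


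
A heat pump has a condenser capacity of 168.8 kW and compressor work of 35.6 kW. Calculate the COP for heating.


COP_hp = Q_cond / W
COP_hp = 168.8 / 35.6
COP_hp = 4.742

4.742


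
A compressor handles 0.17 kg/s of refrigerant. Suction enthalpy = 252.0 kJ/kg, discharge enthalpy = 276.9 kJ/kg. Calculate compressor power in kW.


dh = 276.9 - 252.0 = 24.9 kJ/kg
W = m_dot * dh = 0.17 * 24.9 = 4.23 kW

4.23


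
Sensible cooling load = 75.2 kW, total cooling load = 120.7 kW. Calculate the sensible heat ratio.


SHR = Q_sensible / Q_total
SHR = 75.2 / 120.7
SHR = 0.623

0.623


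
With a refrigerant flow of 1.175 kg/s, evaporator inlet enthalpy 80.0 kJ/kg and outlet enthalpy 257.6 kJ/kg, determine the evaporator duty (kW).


dh = 257.6 - 80.0 = 177.6 kJ/kg
Q_evap = m_dot * dh = 1.175 * 177.6
Q_evap = 208.68 kW

208.68


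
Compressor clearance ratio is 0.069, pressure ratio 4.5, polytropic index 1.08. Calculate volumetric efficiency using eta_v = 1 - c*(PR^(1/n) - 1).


PR^(1/n) = 4.5^(1/1.08) = 4.0255609
eta_v = 1 - 0.069 * (4.0255609 - 1)
eta_v = 0.7912

0.7912


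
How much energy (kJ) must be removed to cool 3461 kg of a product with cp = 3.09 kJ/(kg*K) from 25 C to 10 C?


dT = 25 - (10) = 15 K
Q = m * cp * dT = 3461 * 3.09 * 15
Q = 160417 kJ

160417


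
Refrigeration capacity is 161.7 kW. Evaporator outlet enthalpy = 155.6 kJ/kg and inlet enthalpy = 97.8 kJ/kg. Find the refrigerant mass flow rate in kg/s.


dh = 155.6 - 97.8 = 57.8 kJ/kg
m_dot = Q / dh = 161.7 / 57.8 = 2.7976 kg/s

2.7976


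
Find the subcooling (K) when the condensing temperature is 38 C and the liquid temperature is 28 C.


Subcooling = T_cond - T_liquid
Subcooling = 38 - 28
Subcooling = 10 K

10


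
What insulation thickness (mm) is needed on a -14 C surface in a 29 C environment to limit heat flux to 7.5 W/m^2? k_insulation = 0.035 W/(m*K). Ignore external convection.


dT = 29 - (-14) = 43 K
thickness = k * dT / q_max * 1000
thickness = 0.035 * 43 / 7.5 * 1000
thickness = 200.7 mm

200.7


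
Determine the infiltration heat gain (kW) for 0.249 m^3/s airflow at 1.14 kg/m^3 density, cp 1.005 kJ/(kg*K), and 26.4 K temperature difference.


Q = V_dot * rho * cp * dT
Q = 0.249 * 1.14 * 1.005 * 26.4
Q = 7.531 kW

7.531


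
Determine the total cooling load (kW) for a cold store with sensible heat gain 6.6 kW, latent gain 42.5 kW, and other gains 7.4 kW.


Q_total = Q_s + Q_l + Q_misc
Q_total = 6.6 + 42.5 + 7.4
Q_total = 56.5 kW

56.5


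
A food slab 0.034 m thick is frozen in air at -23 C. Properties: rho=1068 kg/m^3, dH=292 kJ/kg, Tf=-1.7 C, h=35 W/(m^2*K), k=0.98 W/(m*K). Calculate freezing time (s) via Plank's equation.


dT = -1.7 - (-23) = 21.3 K
term1 = a/(2h) = 0.034/(2*35) = 0.0004857142857
term2 = a^2/(8k) = 0.034^2/(8*0.98) = 0.0001474489796
t = rho*dH*1000/dT * (term1 + term2)
t = 1068*292*1000/21.3 * (0.0004857142857 + 0.0001474489796)
t = 9270 s

9270


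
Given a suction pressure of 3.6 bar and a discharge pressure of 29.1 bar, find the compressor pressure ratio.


PR = P_high / P_low
PR = 29.1 / 3.6
PR = 8.083

8.083


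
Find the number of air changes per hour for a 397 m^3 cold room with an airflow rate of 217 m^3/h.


ACH = flow / volume
ACH = 217 / 397
ACH = 0.547

0.547


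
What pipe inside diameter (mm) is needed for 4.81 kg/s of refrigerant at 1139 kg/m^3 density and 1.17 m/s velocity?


A = m_dot / (rho * v) = 4.81 / (1139 * 1.17) = 0.003609403961 m^2
d = sqrt(4*A/pi) * 1000
d = 67.8 mm

67.8


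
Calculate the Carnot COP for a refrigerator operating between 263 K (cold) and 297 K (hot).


dT = 297 - 263 = 34 K
COP_carnot = T_cold / dT = 263 / 34
COP_carnot = 7.735

7.735


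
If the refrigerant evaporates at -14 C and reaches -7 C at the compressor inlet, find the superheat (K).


Superheat = T_suction - T_evap
Superheat = -7 - (-14)
Superheat = 7 K

7


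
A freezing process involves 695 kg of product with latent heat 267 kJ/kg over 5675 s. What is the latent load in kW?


Q_lat = m * h_fg / t
Q_lat = 695 * 267 / 5675
Q_lat = 32.7 kW

32.7


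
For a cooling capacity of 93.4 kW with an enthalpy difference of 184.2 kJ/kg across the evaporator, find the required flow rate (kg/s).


m_dot = Q / dh
m_dot = 93.4 / 184.2
m_dot = 0.5071 kg/s

0.5071


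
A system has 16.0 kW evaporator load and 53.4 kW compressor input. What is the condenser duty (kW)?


Q_cond = Q_evap + W
Q_cond = 16.0 + 53.4
Q_cond = 69.4 kW

69.4


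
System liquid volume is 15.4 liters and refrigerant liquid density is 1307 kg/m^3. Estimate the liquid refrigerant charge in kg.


Charge = V * rho / 1000
Charge = 15.4 * 1307 / 1000
Charge = 20.13 kg

20.13


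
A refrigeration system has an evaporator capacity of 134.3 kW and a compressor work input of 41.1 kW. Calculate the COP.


COP = Q_evap / W
COP = 134.3 / 41.1
COP = 3.268

3.268


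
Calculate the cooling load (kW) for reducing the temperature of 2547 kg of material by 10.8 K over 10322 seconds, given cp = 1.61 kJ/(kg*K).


Q = m * cp * dT / t
Q = 2547 * 1.61 * 10.8 / 10322
Q = 4.291 kW

4.291


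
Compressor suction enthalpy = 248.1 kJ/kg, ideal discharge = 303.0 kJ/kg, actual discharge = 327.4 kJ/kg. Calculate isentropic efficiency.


dh_ideal = 303.0 - 248.1 = 54.9 kJ/kg
dh_actual = 327.4 - 248.1 = 79.3 kJ/kg
eta_s = dh_ideal / dh_actual = 54.9 / 79.3
eta_s = 0.6923

0.6923


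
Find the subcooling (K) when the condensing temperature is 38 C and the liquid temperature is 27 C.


Subcooling = T_cond - T_liquid
Subcooling = 38 - 27
Subcooling = 11 K

11


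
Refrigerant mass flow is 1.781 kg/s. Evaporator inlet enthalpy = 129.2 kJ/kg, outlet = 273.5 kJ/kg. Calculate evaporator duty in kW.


dh = 273.5 - 129.2 = 144.3 kJ/kg
Q_evap = m_dot * dh = 1.781 * 144.3
Q_evap = 257.0 kW

257.0


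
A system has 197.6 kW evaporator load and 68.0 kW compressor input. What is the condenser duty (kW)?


Q_cond = Q_evap + W
Q_cond = 197.6 + 68.0
Q_cond = 265.6 kW

265.6


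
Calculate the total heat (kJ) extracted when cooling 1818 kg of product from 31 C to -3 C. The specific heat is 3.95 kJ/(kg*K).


dT = 31 - (-3) = 34 K
Q = m * cp * dT = 1818 * 3.95 * 34
Q = 244157 kJ

244157


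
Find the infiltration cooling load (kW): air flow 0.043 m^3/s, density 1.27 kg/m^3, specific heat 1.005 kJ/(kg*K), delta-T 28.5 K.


Q = V_dot * rho * cp * dT
Q = 0.043 * 1.27 * 1.005 * 28.5
Q = 1.564 kW

1.564


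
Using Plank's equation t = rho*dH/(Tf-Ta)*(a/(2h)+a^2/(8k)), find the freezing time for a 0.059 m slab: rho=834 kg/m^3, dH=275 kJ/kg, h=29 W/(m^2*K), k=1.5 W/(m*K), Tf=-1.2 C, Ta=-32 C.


dT = -1.2 - (-32) = 30.8 K
term1 = a/(2h) = 0.059/(2*29) = 0.001017241379
term2 = a^2/(8k) = 0.059^2/(8*1.5) = 0.0002900833333
t = rho*dH*1000/dT * (term1 + term2)
t = 834*275*1000/30.8 * (0.001017241379 + 0.0002900833333)
t = 9735 s

9735


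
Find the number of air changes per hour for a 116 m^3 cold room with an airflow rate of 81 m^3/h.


ACH = flow / volume
ACH = 81 / 116
ACH = 0.698

0.698


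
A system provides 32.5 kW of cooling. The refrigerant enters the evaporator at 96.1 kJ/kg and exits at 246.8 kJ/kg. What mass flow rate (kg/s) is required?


dh = 246.8 - 96.1 = 150.7 kJ/kg
m_dot = Q / dh = 32.5 / 150.7 = 0.2157 kg/s

0.2157


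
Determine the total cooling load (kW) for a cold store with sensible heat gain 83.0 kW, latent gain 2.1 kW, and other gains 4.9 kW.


Q_total = Q_s + Q_l + Q_misc
Q_total = 83.0 + 2.1 + 4.9
Q_total = 90.0 kW

90.0


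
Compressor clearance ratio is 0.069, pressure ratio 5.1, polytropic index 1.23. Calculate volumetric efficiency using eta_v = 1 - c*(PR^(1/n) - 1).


PR^(1/n) = 5.1^(1/1.23) = 3.7606274
eta_v = 1 - 0.069 * (3.7606274 - 1)
eta_v = 0.8095

0.8095


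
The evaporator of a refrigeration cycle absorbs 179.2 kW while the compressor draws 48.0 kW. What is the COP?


COP = Q_evap / W
COP = 179.2 / 48.0
COP = 3.733

3.733


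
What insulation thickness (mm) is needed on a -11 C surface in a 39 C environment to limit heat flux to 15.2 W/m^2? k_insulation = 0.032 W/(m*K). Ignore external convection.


dT = 39 - (-11) = 50 K
thickness = k * dT / q_max * 1000
thickness = 0.032 * 50 / 15.2 * 1000
thickness = 105.3 mm

105.3


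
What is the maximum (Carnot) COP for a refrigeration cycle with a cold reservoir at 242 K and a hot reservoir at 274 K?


dT = 274 - 242 = 32 K
COP_carnot = T_cold / dT = 242 / 32
COP_carnot = 7.563

7.563


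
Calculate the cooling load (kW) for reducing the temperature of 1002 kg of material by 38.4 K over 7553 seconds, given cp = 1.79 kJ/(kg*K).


Q = m * cp * dT / t
Q = 1002 * 1.79 * 38.4 / 7553
Q = 9.119 kW

9.119


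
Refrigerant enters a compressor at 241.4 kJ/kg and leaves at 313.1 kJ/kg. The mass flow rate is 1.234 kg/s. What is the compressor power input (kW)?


dh = 313.1 - 241.4 = 71.7 kJ/kg
W = m_dot * dh = 1.234 * 71.7 = 88.48 kW

88.48


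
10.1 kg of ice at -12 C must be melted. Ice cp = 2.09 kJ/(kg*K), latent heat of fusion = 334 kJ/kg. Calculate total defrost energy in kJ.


Sensible heat = cp * dT = 2.09 * 12 = 25.08 kJ/kg
Total per kg = 25.08 + 334 = 359.08 kJ/kg
Q = m * total = 10.1 * 359.08
Q = 3626.7 kJ

3626.7


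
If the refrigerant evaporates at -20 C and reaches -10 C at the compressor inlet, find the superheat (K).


Superheat = T_suction - T_evap
Superheat = -10 - (-20)
Superheat = 10 K

10


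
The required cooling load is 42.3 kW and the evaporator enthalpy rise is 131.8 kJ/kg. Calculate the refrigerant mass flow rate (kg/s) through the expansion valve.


m_dot = Q / dh
m_dot = 42.3 / 131.8
m_dot = 0.3209 kg/s

0.3209


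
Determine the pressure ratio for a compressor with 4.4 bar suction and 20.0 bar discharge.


PR = P_high / P_low
PR = 20.0 / 4.4
PR = 4.545

4.545


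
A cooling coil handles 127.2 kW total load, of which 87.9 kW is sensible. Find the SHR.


SHR = Q_sensible / Q_total
SHR = 87.9 / 127.2
SHR = 0.691

0.691


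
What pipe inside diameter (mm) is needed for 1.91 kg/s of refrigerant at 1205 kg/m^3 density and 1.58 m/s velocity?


A = m_dot / (rho * v) = 1.91 / (1205 * 1.58) = 0.00100320395 m^2
d = sqrt(4*A/pi) * 1000
d = 35.7 mm

35.7


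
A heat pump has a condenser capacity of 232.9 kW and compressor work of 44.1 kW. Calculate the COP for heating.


COP_hp = Q_cond / W
COP_hp = 232.9 / 44.1
COP_hp = 5.281

5.281


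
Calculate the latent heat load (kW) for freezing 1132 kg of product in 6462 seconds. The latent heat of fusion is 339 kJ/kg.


Q_lat = m * h_fg / t
Q_lat = 1132 * 339 / 6462
Q_lat = 59.39 kW

59.39


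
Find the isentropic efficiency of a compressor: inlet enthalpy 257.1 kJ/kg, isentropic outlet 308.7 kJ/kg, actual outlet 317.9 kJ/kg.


dh_ideal = 308.7 - 257.1 = 51.6 kJ/kg
dh_actual = 317.9 - 257.1 = 60.8 kJ/kg
eta_s = dh_ideal / dh_actual = 51.6 / 60.8
eta_s = 0.8487

0.8487


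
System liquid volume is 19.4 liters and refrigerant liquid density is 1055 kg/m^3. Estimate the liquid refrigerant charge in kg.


Charge = V * rho / 1000
Charge = 19.4 * 1055 / 1000
Charge = 20.47 kg

20.47


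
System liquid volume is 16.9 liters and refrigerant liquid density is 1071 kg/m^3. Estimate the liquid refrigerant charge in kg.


Charge = V * rho / 1000
Charge = 16.9 * 1071 / 1000
Charge = 18.1 kg

18.1


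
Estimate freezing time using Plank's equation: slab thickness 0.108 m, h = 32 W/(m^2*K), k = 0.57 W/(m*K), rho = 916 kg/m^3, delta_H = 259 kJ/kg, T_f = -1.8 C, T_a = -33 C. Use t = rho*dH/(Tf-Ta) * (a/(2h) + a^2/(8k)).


dT = -1.8 - (-33) = 31.2 K
term1 = a/(2h) = 0.108/(2*32) = 0.0016875
term2 = a^2/(8k) = 0.108^2/(8*0.57) = 0.002557894737
t = rho*dH*1000/dT * (term1 + term2)
t = 916*259*1000/31.2 * (0.0016875 + 0.002557894737)
t = 32282 s

32282


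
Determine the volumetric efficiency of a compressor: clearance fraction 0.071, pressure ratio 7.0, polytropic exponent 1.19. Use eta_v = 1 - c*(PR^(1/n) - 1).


PR^(1/n) = 7.0^(1/1.19) = 5.13057948
eta_v = 1 - 0.071 * (5.13057948 - 1)
eta_v = 0.7067

0.7067


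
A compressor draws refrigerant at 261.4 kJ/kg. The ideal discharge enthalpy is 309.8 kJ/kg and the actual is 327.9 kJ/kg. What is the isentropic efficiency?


dh_ideal = 309.8 - 261.4 = 48.4 kJ/kg
dh_actual = 327.9 - 261.4 = 66.5 kJ/kg
eta_s = dh_ideal / dh_actual = 48.4 / 66.5
eta_s = 0.7278

0.7278


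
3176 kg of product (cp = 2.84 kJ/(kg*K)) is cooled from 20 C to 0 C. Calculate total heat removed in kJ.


dT = 20 - (0) = 20 K
Q = m * cp * dT = 3176 * 2.84 * 20
Q = 180397 kJ

180397


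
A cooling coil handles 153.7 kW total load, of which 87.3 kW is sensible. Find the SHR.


SHR = Q_sensible / Q_total
SHR = 87.3 / 153.7
SHR = 0.568

0.568


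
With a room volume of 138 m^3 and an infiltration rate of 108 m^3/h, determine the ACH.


ACH = flow / volume
ACH = 108 / 138
ACH = 0.783

0.783


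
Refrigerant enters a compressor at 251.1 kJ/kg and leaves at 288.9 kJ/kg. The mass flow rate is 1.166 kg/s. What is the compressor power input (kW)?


dh = 288.9 - 251.1 = 37.8 kJ/kg
W = m_dot * dh = 1.166 * 37.8 = 44.07 kW

44.07


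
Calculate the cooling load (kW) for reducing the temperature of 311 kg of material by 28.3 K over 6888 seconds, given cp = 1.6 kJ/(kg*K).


Q = m * cp * dT / t
Q = 311 * 1.6 * 28.3 / 6888
Q = 2.044 kW

2.044


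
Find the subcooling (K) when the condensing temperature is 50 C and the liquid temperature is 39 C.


Subcooling = T_cond - T_liquid
Subcooling = 50 - 39
Subcooling = 11 K

11


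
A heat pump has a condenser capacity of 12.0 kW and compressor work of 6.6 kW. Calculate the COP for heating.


COP_hp = Q_cond / W
COP_hp = 12.0 / 6.6
COP_hp = 1.818

1.818


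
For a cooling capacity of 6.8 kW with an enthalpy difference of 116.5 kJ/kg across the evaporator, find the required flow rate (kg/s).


m_dot = Q / dh
m_dot = 6.8 / 116.5
m_dot = 0.0584 kg/s

0.0584


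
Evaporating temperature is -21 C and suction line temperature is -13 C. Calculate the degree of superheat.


Superheat = T_suction - T_evap
Superheat = -13 - (-21)
Superheat = 8 K

8


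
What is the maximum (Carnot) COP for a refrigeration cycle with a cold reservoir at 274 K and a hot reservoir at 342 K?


dT = 342 - 274 = 68 K
COP_carnot = T_cold / dT = 274 / 68
COP_carnot = 4.029

4.029


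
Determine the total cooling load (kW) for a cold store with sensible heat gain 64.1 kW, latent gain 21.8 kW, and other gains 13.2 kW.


Q_total = Q_s + Q_l + Q_misc
Q_total = 64.1 + 21.8 + 13.2
Q_total = 99.1 kW

99.1


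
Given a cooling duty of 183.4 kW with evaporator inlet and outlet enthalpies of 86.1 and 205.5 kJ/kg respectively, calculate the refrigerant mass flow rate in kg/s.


dh = 205.5 - 86.1 = 119.4 kJ/kg
m_dot = Q / dh = 183.4 / 119.4 = 1.536 kg/s

1.536


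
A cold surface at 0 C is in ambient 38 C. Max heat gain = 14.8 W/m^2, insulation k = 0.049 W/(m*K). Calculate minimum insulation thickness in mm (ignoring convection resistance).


dT = 38 - (0) = 38 K
thickness = k * dT / q_max * 1000
thickness = 0.049 * 38 / 14.8 * 1000
thickness = 125.8 mm

125.8


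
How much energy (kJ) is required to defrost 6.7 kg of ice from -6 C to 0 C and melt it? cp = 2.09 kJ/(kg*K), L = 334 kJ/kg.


Sensible heat = cp * dT = 2.09 * 6 = 12.54 kJ/kg
Total per kg = 12.54 + 334 = 346.54 kJ/kg
Q = m * total = 6.7 * 346.54
Q = 2321.8 kJ

2321.8


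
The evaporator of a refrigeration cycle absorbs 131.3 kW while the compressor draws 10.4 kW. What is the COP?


COP = Q_evap / W
COP = 131.3 / 10.4
COP = 12.625

12.625


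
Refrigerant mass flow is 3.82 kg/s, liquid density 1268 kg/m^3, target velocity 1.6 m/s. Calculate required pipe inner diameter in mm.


A = m_dot / (rho * v) = 3.82 / (1268 * 1.6) = 0.001882886435 m^2
d = sqrt(4*A/pi) * 1000
d = 49.0 mm

49.0


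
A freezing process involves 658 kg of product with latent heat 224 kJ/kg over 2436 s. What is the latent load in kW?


Q_lat = m * h_fg / t
Q_lat = 658 * 224 / 2436
Q_lat = 60.51 kW

60.51
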